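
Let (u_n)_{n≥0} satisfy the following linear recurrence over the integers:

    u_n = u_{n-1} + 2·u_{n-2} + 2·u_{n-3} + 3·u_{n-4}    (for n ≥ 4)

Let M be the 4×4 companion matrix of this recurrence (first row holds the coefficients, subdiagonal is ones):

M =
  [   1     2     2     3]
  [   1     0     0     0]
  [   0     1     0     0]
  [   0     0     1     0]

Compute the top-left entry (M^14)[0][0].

109364

(M^14)[0][0] is the top entry after applying M 14 times to the unit state (1, 0, 0, 0). Equivalently it is h_{17} for the auxiliary sequence (h_n) obeying the same recurrence with h_3 = 1 and h_i = 0 for 0 ≤ i < 3:
h_4 = 1·1 + 2·0 + 2·0 + 3·0 = 1
h_5 = 1·1 + 2·1 + 2·0 + 3·0 = 3
h_6 = 1·3 + 2·1 + 2·1 + 3·0 = 7
h_7 = 1·7 + 2·3 + 2·1 + 3·1 = 18
h_8 = 1·18 + 2·7 + 2·3 + 3·1 = 41
h_9 = 1·41 + 2·18 + 2·7 + 3·3 = 100
h_10 = 1·100 + 2·41 + 2·18 + 3·7 = 239
h_11 = 1·239 + 2·100 + 2·41 + 3·18 = 575
h_12 = 1·575 + 2·239 + 2·100 + 3·41 = 1376
h_13 = 1·1376 + 2·575 + 2·239 + 3·100 = 3304
h_14 = 1·3304 + 2·1376 + 2·575 + 3·239 = 7923
h_15 = 1·7923 + 2·3304 + 2·1376 + 3·575 = 19008
h_16 = 1·19008 + 2·7923 + 2·3304 + 3·1376 = 45590
h_17 = 1·45590 + 2·19008 + 2·7923 + 3·3304 = 109364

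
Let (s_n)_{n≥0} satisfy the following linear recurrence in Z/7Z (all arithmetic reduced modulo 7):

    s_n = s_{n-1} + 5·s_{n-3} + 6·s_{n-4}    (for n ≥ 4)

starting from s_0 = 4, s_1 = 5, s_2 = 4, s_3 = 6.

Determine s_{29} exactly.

1

s_4 = 1·6 + 0·4 + 5·5 + 6·4 = 6
s_5 = 1·6 + 0·6 + 5·4 + 6·5 = 0
s_6 = 1·0 + 0·6 + 5·6 + 6·4 = 5
s_7 = 1·5 + 0·0 + 5·6 + 6·6 = 1
s_8 = 1·1 + 0·5 + 5·0 + 6·6 = 2
s_9 = 1·2 + 0·1 + 5·5 + 6·0 = 6
s_10 = 1·6 + 0·2 + 5·1 + 6·5 = 6
s_11 = 1·6 + 0·6 + 5·2 + 6·1 = 1
s_12 = 1·1 + 0·6 + 5·6 + 6·2 = 1
s_13 = 1·1 + 0·1 + 5·6 + 6·6 = 4
s_14 = 1·4 + 0·1 + 5·1 + 6·6 = 3
s_15 = 1·3 + 0·4 + 5·1 + 6·1 = 0
s_16 = 1·0 + 0·3 + 5·4 + 6·1 = 5
s_17 = 1·5 + 0·0 + 5·3 + 6·4 = 2
s_18 = 1·2 + 0·5 + 5·0 + 6·3 = 6
s_19 = 1·6 + 0·2 + 5·5 + 6·0 = 3
s_20 = 1·3 + 0·6 + 5·2 + 6·5 = 1
s_21 = 1·1 + 0·3 + 5·6 + 6·2 = 1
s_22 = 1·1 + 0·1 + 5·3 + 6·6 = 3
s_23 = 1·3 + 0·1 + 5·1 + 6·3 = 5
s_24 = 1·5 + 0·3 + 5·1 + 6·1 = 2
s_25 = 1·2 + 0·5 + 5·3 + 6·1 = 2
s_26 = 1·2 + 0·2 + 5·5 + 6·3 = 3
s_27 = 1·3 + 0·2 + 5·2 + 6·5 = 1
s_28 = 1·1 + 0·3 + 5·2 + 6·2 = 2
s_29 = 1·2 + 0·1 + 5·3 + 6·2 = 1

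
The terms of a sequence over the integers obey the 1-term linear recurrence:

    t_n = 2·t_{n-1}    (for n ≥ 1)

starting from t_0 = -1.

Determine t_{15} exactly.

t_1 = 2·-1 = -2
t_2 = 2·-2 = -4
t_3 = 2·-4 = -8
t_4 = 2·-8 = -16
t_5 = 2·-16 = -32
t_6 = 2·-32 = -64
t_7 = 2·-64 = -128
t_8 = 2·-128 = -256
t_9 = 2·-256 = -512
t_10 = 2·-512 = -1024
t_11 = 2·-1024 = -2048
t_12 = 2·-2048 = -4096
t_13 = 2·-4096 = -8192
t_14 = 2·-8192 = -16384
t_15 = 2·-16384 = -32768

-32768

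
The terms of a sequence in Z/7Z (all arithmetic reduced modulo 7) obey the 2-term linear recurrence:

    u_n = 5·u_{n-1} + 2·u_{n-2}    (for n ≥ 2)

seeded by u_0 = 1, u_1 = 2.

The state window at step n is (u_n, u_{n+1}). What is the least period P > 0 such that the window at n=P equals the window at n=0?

48

n=0: window = (1, 2)
n=1: window = (2, 5)
n=2: window = (5, 1)
n=3: window = (1, 1)
n=4: window = (1, 0)
n=5: window = (0, 2)
n=6: window = (2, 3)
n=7: window = (3, 5)
n=8: window = (5, 3)
n=9: window = (3, 4)
n=10: window = (4, 5)
n=11: window = (5, 5)
n=12: window = (5, 0)
n=13: window = (0, 3)
n=14: window = (3, 1)
n=15: window = (1, 4)
n=16: window = (4, 1)
n=17: window = (1, 6)
n=18: window = (6, 4)
n=19: window = (4, 4)
n=20: window = (4, 0)
n=21: window = (0, 1)
n=22: window = (1, 5)
n=23: window = (5, 6)
n=24: window = (6, 5)
n=25: window = (5, 2)
n=26: window = (2, 6)
n=27: window = (6, 6)
n=28: window = (6, 0)
n=29: window = (0, 5)
n=30: window = (5, 4)
n=31: window = (4, 2)
n=32: window = (2, 4)
n=33: window = (4, 3)
n=34: window = (3, 2)
n=35: window = (2, 2)
n=36: window = (2, 0)
n=37: window = (0, 4)
n=38: window = (4, 6)
n=39: window = (6, 3)
n=40: window = (3, 6)
…
n=46: window = (6, 2)
n=47: window = (2, 1)
n=48: window = (1, 2)
window at n=48 equals window at n=0 → period = 48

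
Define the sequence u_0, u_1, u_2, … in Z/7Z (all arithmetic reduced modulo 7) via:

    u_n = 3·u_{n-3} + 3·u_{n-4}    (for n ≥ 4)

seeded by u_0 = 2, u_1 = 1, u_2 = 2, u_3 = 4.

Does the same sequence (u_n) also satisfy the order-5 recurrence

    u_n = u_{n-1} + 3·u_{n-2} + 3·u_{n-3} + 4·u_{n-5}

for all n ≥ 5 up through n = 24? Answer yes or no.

no

Terms u_0..u_24: 2, 1, 2, 4, 2, 2, 4, 4, 5, 4, 3, 6, 6, 0, 6, 1, 4, 4, 0, 1, 3, 5, 3, 5, 3
n=5: candidate gives 0, actual u_5 = 2 ✗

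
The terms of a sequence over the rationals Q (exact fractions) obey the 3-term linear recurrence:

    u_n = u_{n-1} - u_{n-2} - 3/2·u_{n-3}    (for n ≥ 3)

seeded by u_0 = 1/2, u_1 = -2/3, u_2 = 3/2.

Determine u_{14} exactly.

-377/32

u_3 = 1·3/2 + -1·-2/3 + -3/2·1/2 = 17/12
u_4 = 1·17/12 + -1·3/2 + -3/2·-2/3 = 11/12
u_5 = 1·11/12 + -1·17/12 + -3/2·3/2 = -11/4
u_6 = 1·-11/4 + -1·11/12 + -3/2·17/12 = -139/24
u_7 = 1·-139/24 + -1·-11/4 + -3/2·11/12 = -53/12
u_8 = 1·-53/12 + -1·-139/24 + -3/2·-11/4 = 11/2
u_9 = 1·11/2 + -1·-53/12 + -3/2·-139/24 = 893/48
u_10 = 1·893/48 + -1·11/2 + -3/2·-53/12 = 947/48
u_11 = 1·947/48 + -1·893/48 + -3/2·11/2 = -57/8
u_12 = 1·-57/8 + -1·947/48 + -3/2·893/48 = -5257/96
u_13 = 1·-5257/96 + -1·-57/8 + -3/2·947/48 = -3707/48
u_14 = 1·-3707/48 + -1·-5257/96 + -3/2·-57/8 = -377/32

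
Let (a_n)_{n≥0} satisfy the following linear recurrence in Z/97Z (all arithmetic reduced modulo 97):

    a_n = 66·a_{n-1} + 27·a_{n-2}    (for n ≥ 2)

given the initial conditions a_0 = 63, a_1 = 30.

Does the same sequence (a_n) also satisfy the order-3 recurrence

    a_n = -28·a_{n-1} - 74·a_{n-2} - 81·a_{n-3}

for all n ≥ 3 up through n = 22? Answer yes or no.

yes

Terms a_0..a_22: 63, 30, 92, 92, 20, 21, 83, 31, 19, 54, 3, 7, 58, 40, 35, 92, 33, 6, 26, 35, 5, 14, 89
n=3: candidate gives 92, actual a_3 = 92 ✓
n=4: candidate gives 20, actual a_4 = 20 ✓
n=5: candidate gives 21, actual a_5 = 21 ✓
n=6: candidate gives 83, actual a_6 = 83 ✓
n=7: candidate gives 31, actual a_7 = 31 ✓
n=8: candidate gives 19, actual a_8 = 19 ✓
n=9: candidate gives 54, actual a_9 = 54 ✓
n=10: candidate gives 3, actual a_10 = 3 ✓
n=11: candidate gives 7, actual a_11 = 7 ✓
n=12: candidate gives 58, actual a_12 = 58 ✓
n=13: candidate gives 40, actual a_13 = 40 ✓
n=14: candidate gives 35, actual a_14 = 35 ✓
n=15: candidate gives 92, actual a_15 = 92 ✓
n=16: candidate gives 33, actual a_16 = 33 ✓
n=17: candidate gives 6, actual a_17 = 6 ✓
n=18: candidate gives 26, actual a_18 = 26 ✓
n=19: candidate gives 35, actual a_19 = 35 ✓
n=20: candidate gives 5, actual a_20 = 5 ✓
n=21: candidate gives 14, actual a_21 = 14 ✓
n=22: candidate gives 89, actual a_22 = 89 ✓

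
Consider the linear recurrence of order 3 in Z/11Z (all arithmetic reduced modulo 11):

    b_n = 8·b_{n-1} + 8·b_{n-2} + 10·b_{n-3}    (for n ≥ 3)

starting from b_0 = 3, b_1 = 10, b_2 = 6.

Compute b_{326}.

b_3 = 8·6 + 8·10 + 10·3 = 4
b_4 = 8·4 + 8·6 + 10·10 = 4
b_5 = 8·4 + 8·4 + 10·6 = 3
b_6 = 8·3 + 8·4 + 10·4 = 8
b_7 = 8·8 + 8·3 + 10·4 = 7
b_8 = 8·7 + 8·8 + 10·3 = 7
b_9 = 8·7 + 8·7 + 10·8 = 5
b_10 = 8·5 + 8·7 + 10·7 = 1
b_11 = 8·1 + 8·5 + 10·7 = 8
b_12 = 8·8 + 8·1 + 10·5 = 1
b_13 = 8·1 + 8·8 + 10·1 = 5
b_14 = 8·5 + 8·1 + 10·8 = 7
b_15 = 8·7 + 8·5 + 10·1 = 7
b_16 = 8·7 + 8·7 + 10·5 = 8
b_17 = 8·8 + 8·7 + 10·7 = 3
b_18 = 8·3 + 8·8 + 10·7 = 4
b_19 = 8·4 + 8·3 + 10·8 = 4
b_20 = 8·4 + 8·4 + 10·3 = 6
b_21 = 8·6 + 8·4 + 10·4 = 10
b_22 = 8·10 + 8·6 + 10·4 = 3
b_23 = 8·3 + 8·10 + 10·6 = 10
b_24 = 8·10 + 8·3 + 10·10 = 6
(b_22, b_23, b_24) = (3, 10, 6) = (b_0, b_1, b_2), so the sequence has period 22.
326 ≡ 18 (mod 22), hence b_326 = b_18 = 4.

4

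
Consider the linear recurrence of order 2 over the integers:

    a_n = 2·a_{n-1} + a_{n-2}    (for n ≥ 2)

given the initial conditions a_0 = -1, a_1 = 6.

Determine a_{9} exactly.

a_2 = 2·6 + 1·-1 = 11
a_3 = 2·11 + 1·6 = 28
a_4 = 2·28 + 1·11 = 67
a_5 = 2·67 + 1·28 = 162
a_6 = 2·162 + 1·67 = 391
a_7 = 2·391 + 1·162 = 944
a_8 = 2·944 + 1·391 = 2279
a_9 = 2·2279 + 1·944 = 5502

5502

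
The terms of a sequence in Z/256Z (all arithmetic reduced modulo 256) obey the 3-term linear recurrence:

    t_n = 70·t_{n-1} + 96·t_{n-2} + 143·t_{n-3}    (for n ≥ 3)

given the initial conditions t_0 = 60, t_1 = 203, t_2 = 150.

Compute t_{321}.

t_3 = 70·150 + 96·203 + 143·60 = 168
t_4 = 70·168 + 96·150 + 143·203 = 149
t_5 = 70·149 + 96·168 + 143·150 = 136
t_6 = 70·136 + 96·149 + 143·168 = 232
t_7 = 70·232 + 96·136 + 143·149 = 171
t_8 = 70·171 + 96·232 + 143·136 = 186
Continuing the recurrence:
  t_9 = 148;  t_10 = 189;  t_11 = 20;  t_12 = 4;  t_13 = 43;  t_14 = 110
  t_15 = 112;  t_16 = 229;  t_17 = 16;  t_18 = 208;  t_19 = 203;  t_20 = 114
  t_21 = 124;  t_22 = 13;  t_23 = 188;  t_24 = 140;  t_25 = 11;  t_26 = 134
  t_27 = 248;  t_28 = 53;  t_29 = 88;  t_30 = 120;  t_31 = 107;  t_32 = 106
  t_33 = 36;  t_34 = 93;  t_35 = 36;  t_36 = 212;  t_37 = 107;  t_38 = 222
  t_39 = 64;  t_40 = 133;  t_41 = 96;  t_42 = 224;  t_43 = 139;  t_44 = 162
  t_45 = 140;  t_46 = 173;  t_47 = 76;  t_48 = 220;  t_49 = 75;  t_50 = 118
  t_51 = 72;  t_52 = 213;  t_53 = 40;  t_54 = 8;  t_55 = 43;  t_56 = 26
  t_57 = 180;  t_58 = 253;  t_59 = 52;  t_60 = 164;  t_61 = 171;  t_62 = 78
  t_63 = 16;  t_64 = 37;  t_65 = 176;  t_66 = 240;  t_67 = 75;  t_68 = 210
  t_69 = 156;  t_70 = 77;  t_71 = 220;  t_72 = 44;  t_73 = 139;  t_74 = 102
  t_75 = 152;  t_76 = 117;  t_77 = 248;  t_78 = 152;  t_79 = 235;  t_80 = 202
  t_81 = 68;  t_82 = 157;  t_83 = 68;  t_84 = 116;  t_85 = 235;  t_86 = 190
  t_87 = 224;  t_88 = 197;  t_89 = 0;  t_90 = 0;  t_91 = 11;  t_92 = 2
  t_93 = 172;  t_94 = 237;  t_95 = 108;  t_96 = 124;  t_97 = 203;  t_98 = 86
  t_99 = 232;  t_100 = 21;  t_101 = 200;  t_102 = 40;  t_103 = 171;  t_104 = 122
  t_105 = 212;  t_106 = 61;  t_107 = 84;  t_108 = 68;  t_109 = 43;  t_110 = 46
  t_111 = 176;  t_112 = 101;  t_113 = 80;  t_114 = 16;  t_115 = 203;  t_116 = 50
  t_117 = 188;  t_118 = 141;  t_119 = 252;  t_120 = 204;  t_121 = 11;  t_122 = 70
  t_123 = 56;  t_124 = 181;  t_125 = 152;  t_126 = 184;  t_127 = 107;  t_128 = 42
  t_129 = 100;  t_130 = 221;  t_131 = 100;  t_132 = 20;  t_133 = 107;  t_134 = 158
  t_135 = 128;  t_136 = 5;  t_137 = 160;  t_138 = 32;  t_139 = 139;  t_140 = 98
  t_141 = 204;  t_142 = 45;  t_143 = 140;  t_144 = 28;  t_145 = 75;  t_146 = 54
  t_147 = 136;  t_148 = 85;  t_149 = 104;  t_150 = 72;  t_151 = 43;  t_152 = 218
  t_153 = 244;  t_154 = 125;  t_155 = 116;  t_156 = 228;  t_157 = 171;  t_158 = 14
  t_159 = 80;  t_160 = 165;  t_161 = 240;  t_162 = 48;  t_163 = 75;  t_164 = 146
  t_165 = 220;  t_166 = 205;  t_167 = 28;  t_168 = 108;  t_169 = 139;  t_170 = 38
  t_171 = 216;  t_172 = 245;  t_173 = 56;  t_174 = 216;  t_175 = 235;  t_176 = 138
  t_177 = 132;  t_178 = 29;  t_179 = 132;  t_180 = 180;  t_181 = 235;  t_182 = 126
  t_183 = 32;  t_184 = 69;  t_185 = 64;  t_186 = 64;  t_187 = 11;  t_188 = 194
  t_189 = 236;  t_190 = 109;  t_191 = 172;  t_192 = 188;  t_193 = 203;  t_194 = 22
  t_195 = 40;  t_196 = 149;  t_197 = 8;  t_198 = 104;  t_199 = 171;  t_200 = 58
  t_201 = 20;  t_202 = 189;  t_203 = 148;  t_204 = 132;  t_205 = 43;  t_206 = 238
  t_207 = 240;  t_208 = 229;  t_209 = 144;  t_210 = 80;  t_211 = 203;  t_212 = 242
  t_213 = 252;  t_214 = 13;  t_215 = 60;  t_216 = 12;  t_217 = 11;  t_218 = 6
  t_219 = 120;  t_220 = 53;  t_221 = 216;  t_222 = 248;  t_223 = 107;  t_224 = 234
  t_225 = 164;  t_226 = 93;  t_227 = 164;  t_228 = 84;  t_229 = 107;  t_230 = 94
  t_231 = 192;  t_232 = 133;  t_233 = 224;  t_234 = 96;  t_235 = 139;  t_236 = 34
  t_237 = 12;  t_238 = 173;  t_239 = 204;  t_240 = 92;  t_241 = 75;  t_242 = 246
  t_243 = 200;  t_244 = 213;  t_245 = 168;  t_246 = 136;  t_247 = 43;  t_248 = 154
  t_249 = 52;  t_250 = 253;  t_251 = 180;  t_252 = 36;  t_253 = 171;  t_254 = 206
  t_255 = 144;  t_256 = 37;  t_257 = 48;  t_258 = 112;  t_259 = 75;  t_260 = 82
  t_261 = 28;  t_262 = 77;  t_263 = 92;  t_264 = 172;  t_265 = 139;  t_266 = 230
  t_267 = 24;  t_268 = 117;  t_269 = 120;  t_270 = 24;  t_271 = 235;  t_272 = 74
  t_273 = 196;  t_274 = 157;  t_275 = 196;  t_276 = 244;  t_277 = 235;  t_278 = 62
  t_279 = 96;  t_280 = 197;  t_281 = 128;  t_282 = 128;  t_283 = 11;  t_284 = 130
  t_285 = 44;  t_286 = 237;  t_287 = 236;  t_288 = 252;  t_289 = 203;  t_290 = 214
  t_291 = 104;  t_292 = 21;  t_293 = 72;  t_294 = 168;  t_295 = 171;  t_296 = 250
  t_297 = 84;  t_298 = 61;  t_299 = 212;  t_300 = 196;  t_301 = 43;  t_302 = 174
  t_303 = 48;  t_304 = 101;  t_305 = 208;  t_306 = 144;  t_307 = 203;  t_308 = 178
  t_309 = 60;  t_310 = 141;  t_311 = 124;  t_312 = 76;  t_313 = 11;  t_314 = 198
  t_315 = 184;  t_316 = 181;  t_317 = 24;  t_318 = 56;  t_319 = 107
t_320 = 70·107 + 96·56 + 143·24 = 170
t_321 = 70·170 + 96·107 + 143·56 = 228

228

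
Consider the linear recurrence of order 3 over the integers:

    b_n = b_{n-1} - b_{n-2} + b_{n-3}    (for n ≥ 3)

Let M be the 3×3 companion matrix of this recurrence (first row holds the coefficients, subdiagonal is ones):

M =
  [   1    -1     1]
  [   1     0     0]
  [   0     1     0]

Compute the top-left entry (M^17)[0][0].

(M^17)[0][0] is the top entry after applying M 17 times to the unit state (1, 0, 0). Equivalently it is h_{19} for the auxiliary sequence (h_n) obeying the same recurrence with h_2 = 1 and h_i = 0 for 0 ≤ i < 2:
h_3 = 1·1 + -1·0 + 1·0 = 1
h_4 = 1·1 + -1·1 + 1·0 = 0
h_5 = 1·0 + -1·1 + 1·1 = 0
h_6 = 1·0 + -1·0 + 1·1 = 1
(h_4, h_5, h_6) = (0, 0, 1) = (h_0, h_1, h_2), so the sequence has period 4.
19 ≡ 3 (mod 4), hence h_19 = h_3 = 1.

1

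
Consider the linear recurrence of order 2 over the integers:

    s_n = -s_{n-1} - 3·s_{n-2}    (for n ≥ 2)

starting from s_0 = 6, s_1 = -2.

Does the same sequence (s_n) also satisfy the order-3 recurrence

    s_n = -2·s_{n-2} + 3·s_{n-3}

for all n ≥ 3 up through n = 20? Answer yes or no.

yes

Terms s_0..s_20: 6, -2, -16, 22, 26, -92, 14, 262, -304, -482, 1394, 52, -4234, 4078, 8624, -20858, -5014, 67588, -52546, -150218, 307856
n=3: candidate gives 22, actual s_3 = 22 ✓
n=4: candidate gives 26, actual s_4 = 26 ✓
n=5: candidate gives -92, actual s_5 = -92 ✓
n=6: candidate gives 14, actual s_6 = 14 ✓
n=7: candidate gives 262, actual s_7 = 262 ✓
n=8: candidate gives -304, actual s_8 = -304 ✓
n=9: candidate gives -482, actual s_9 = -482 ✓
n=10: candidate gives 1394, actual s_10 = 1394 ✓
n=11: candidate gives 52, actual s_11 = 52 ✓
n=12: candidate gives -4234, actual s_12 = -4234 ✓
n=13: candidate gives 4078, actual s_13 = 4078 ✓
n=14: candidate gives 8624, actual s_14 = 8624 ✓
n=15: candidate gives -20858, actual s_15 = -20858 ✓
n=16: candidate gives -5014, actual s_16 = -5014 ✓
n=17: candidate gives 67588, actual s_17 = 67588 ✓
n=18: candidate gives -52546, actual s_18 = -52546 ✓
n=19: candidate gives -150218, actual s_19 = -150218 ✓
n=20: candidate gives 307856, actual s_20 = 307856 ✓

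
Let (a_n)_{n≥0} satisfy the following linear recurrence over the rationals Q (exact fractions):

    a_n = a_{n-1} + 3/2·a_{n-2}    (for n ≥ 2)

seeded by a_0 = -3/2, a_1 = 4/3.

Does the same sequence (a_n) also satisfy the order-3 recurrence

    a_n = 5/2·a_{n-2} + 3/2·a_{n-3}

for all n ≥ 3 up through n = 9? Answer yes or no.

Terms a_0..a_9: -3/2, 4/3, -11/12, 13/12, -7/24, 4/3, 43/48, 139/48, 407/96, 103/12
n=3: candidate gives 13/12, actual a_3 = 13/12 ✓
n=4: candidate gives -7/24, actual a_4 = -7/24 ✓
n=5: candidate gives 4/3, actual a_5 = 4/3 ✓
n=6: candidate gives 43/48, actual a_6 = 43/48 ✓
n=7: candidate gives 139/48, actual a_7 = 139/48 ✓
n=8: candidate gives 407/96, actual a_8 = 407/96 ✓
n=9: candidate gives 103/12, actual a_9 = 103/12 ✓

yes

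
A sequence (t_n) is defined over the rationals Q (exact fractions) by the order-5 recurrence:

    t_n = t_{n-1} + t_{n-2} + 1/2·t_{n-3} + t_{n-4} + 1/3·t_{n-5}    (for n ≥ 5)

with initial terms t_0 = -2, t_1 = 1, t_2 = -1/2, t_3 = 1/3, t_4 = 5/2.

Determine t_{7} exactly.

39/4

t_5 = 1·5/2 + 1·1/3 + 1/2·-1/2 + 1·1 + 1/3·-2 = 35/12
t_6 = 1·35/12 + 1·5/2 + 1/2·1/3 + 1·-1/2 + 1/3·1 = 65/12
t_7 = 1·65/12 + 1·35/12 + 1/2·5/2 + 1·1/3 + 1/3·-1/2 = 39/4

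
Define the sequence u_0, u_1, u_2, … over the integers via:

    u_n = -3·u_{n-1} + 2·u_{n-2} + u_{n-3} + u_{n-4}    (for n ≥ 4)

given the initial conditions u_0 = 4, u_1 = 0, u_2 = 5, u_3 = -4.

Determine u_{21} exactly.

u_4 = -3·-4 + 2·5 + 1·0 + 1·4 = 26
u_5 = -3·26 + 2·-4 + 1·5 + 1·0 = -81
u_6 = -3·-81 + 2·26 + 1·-4 + 1·5 = 296
u_7 = -3·296 + 2·-81 + 1·26 + 1·-4 = -1028
u_8 = -3·-1028 + 2·296 + 1·-81 + 1·26 = 3621
u_9 = -3·3621 + 2·-1028 + 1·296 + 1·-81 = -12704
u_10 = -3·-12704 + 2·3621 + 1·-1028 + 1·296 = 44622
u_11 = -3·44622 + 2·-12704 + 1·3621 + 1·-1028 = -156681
u_12 = -3·-156681 + 2·44622 + 1·-12704 + 1·3621 = 550204
u_13 = -3·550204 + 2·-156681 + 1·44622 + 1·-12704 = -1932056
u_14 = -3·-1932056 + 2·550204 + 1·-156681 + 1·44622 = 6784517
u_15 = -3·6784517 + 2·-1932056 + 1·550204 + 1·-156681 = -23824140
u_16 = -3·-23824140 + 2·6784517 + 1·-1932056 + 1·550204 = 83659602
u_17 = -3·83659602 + 2·-23824140 + 1·6784517 + 1·-1932056 = -293774625
u_18 = -3·-293774625 + 2·83659602 + 1·-23824140 + 1·6784517 = 1031603456
u_19 = -3·1031603456 + 2·-293774625 + 1·83659602 + 1·-23824140 = -3622524156
u_20 = -3·-3622524156 + 2·1031603456 + 1·-293774625 + 1·83659602 = 12720664357
u_21 = -3·12720664357 + 2·-3622524156 + 1·1031603456 + 1·-293774625 = -44669212552

-44669212552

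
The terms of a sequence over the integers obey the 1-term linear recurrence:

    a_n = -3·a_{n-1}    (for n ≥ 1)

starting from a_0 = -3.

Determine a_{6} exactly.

-2187

a_1 = -3·-3 = 9
a_2 = -3·9 = -27
a_3 = -3·-27 = 81
a_4 = -3·81 = -243
a_5 = -3·-243 = 729
a_6 = -3·729 = -2187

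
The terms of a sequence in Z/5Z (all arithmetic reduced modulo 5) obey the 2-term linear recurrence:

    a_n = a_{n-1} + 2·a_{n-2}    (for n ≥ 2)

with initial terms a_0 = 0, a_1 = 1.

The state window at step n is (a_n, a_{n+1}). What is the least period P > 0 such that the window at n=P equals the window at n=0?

4

n=0: window = (0, 1)
n=1: window = (1, 1)
n=2: window = (1, 3)
n=3: window = (3, 0)
n=4: window = (0, 1)
window at n=4 equals window at n=0 → period = 4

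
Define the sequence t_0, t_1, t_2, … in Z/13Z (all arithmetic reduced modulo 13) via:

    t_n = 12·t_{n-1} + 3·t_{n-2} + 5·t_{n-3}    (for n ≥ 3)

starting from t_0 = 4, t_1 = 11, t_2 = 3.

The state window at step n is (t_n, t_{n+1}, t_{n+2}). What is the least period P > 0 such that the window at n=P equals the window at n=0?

n=0: window = (4, 11, 3)
n=1: window = (11, 3, 11)
n=2: window = (3, 11, 1)
n=3: window = (11, 1, 8)
n=4: window = (1, 8, 11)
n=5: window = (8, 11, 5)
n=6: window = (11, 5, 3)
n=7: window = (5, 3, 2)
n=8: window = (3, 2, 6)
n=9: window = (2, 6, 2)
n=10: window = (6, 2, 0)
n=11: window = (2, 0, 10)
n=12: window = (0, 10, 0)
n=13: window = (10, 0, 4)
n=14: window = (0, 4, 7)
n=15: window = (4, 7, 5)
n=16: window = (7, 5, 10)
n=17: window = (5, 10, 1)
n=18: window = (10, 1, 2)
n=19: window = (1, 2, 12)
n=20: window = (2, 12, 12)
n=21: window = (12, 12, 8)
n=22: window = (12, 8, 10)
n=23: window = (8, 10, 9)
n=24: window = (10, 9, 9)
n=25: window = (9, 9, 3)
n=26: window = (9, 3, 4)
n=27: window = (3, 4, 11)
n=28: window = (4, 11, 3)
window at n=28 equals window at n=0 → period = 28

28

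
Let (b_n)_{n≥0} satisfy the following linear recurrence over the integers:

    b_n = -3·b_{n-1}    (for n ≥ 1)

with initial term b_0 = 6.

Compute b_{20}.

20920706406

b_1 = -3·6 = -18
b_2 = -3·-18 = 54
b_3 = -3·54 = -162
b_4 = -3·-162 = 486
b_5 = -3·486 = -1458
b_6 = -3·-1458 = 4374
b_7 = -3·4374 = -13122
b_8 = -3·-13122 = 39366
b_9 = -3·39366 = -118098
b_10 = -3·-118098 = 354294
b_11 = -3·354294 = -1062882
b_12 = -3·-1062882 = 3188646
b_13 = -3·3188646 = -9565938
b_14 = -3·-9565938 = 28697814
b_15 = -3·28697814 = -86093442
b_16 = -3·-86093442 = 258280326
b_17 = -3·258280326 = -774840978
b_18 = -3·-774840978 = 2324522934
b_19 = -3·2324522934 = -6973568802
b_20 = -3·-6973568802 = 20920706406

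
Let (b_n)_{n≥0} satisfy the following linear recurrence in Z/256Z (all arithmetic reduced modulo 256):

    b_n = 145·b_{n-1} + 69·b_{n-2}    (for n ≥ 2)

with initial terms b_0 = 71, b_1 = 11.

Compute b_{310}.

b_2 = 145·11 + 69·71 = 94
b_3 = 145·94 + 69·11 = 53
b_4 = 145·53 + 69·94 = 91
b_5 = 145·91 + 69·53 = 212
b_6 = 145·212 + 69·91 = 155
b_7 = 145·155 + 69·212 = 239
Continuing the recurrence:
  b_8 = 38;  b_9 = 241;  b_10 = 191;  b_11 = 36;  b_12 = 223;  b_13 = 3
  b_14 = 206;  b_15 = 125;  b_16 = 83;  b_17 = 180;  b_18 = 83;  b_19 = 135
  b_20 = 214;  b_21 = 153;  b_22 = 87;  b_23 = 132;  b_24 = 55;  b_25 = 187
  b_26 = 190;  b_27 = 5;  b_28 = 11;  b_29 = 148;  b_30 = 203;  b_31 = 223
  b_32 = 6;  b_33 = 129;  b_34 = 175;  b_35 = 228;  b_36 = 79;  b_37 = 51
  b_38 = 46;  b_39 = 205;  b_40 = 131;  b_41 = 116;  b_42 = 3;  b_43 = 247
  b_44 = 182;  b_45 = 169;  b_46 = 199;  b_47 = 68;  b_48 = 39;  b_49 = 107
  b_50 = 30;  b_51 = 213;  b_52 = 187;  b_53 = 84;  b_54 = 251;  b_55 = 207
  b_56 = 230;  b_57 = 17;  b_58 = 159;  b_59 = 164;  b_60 = 191;  b_61 = 99
  b_62 = 142;  b_63 = 29;  b_64 = 179;  b_65 = 52;  b_66 = 179;  b_67 = 103
  b_68 = 150;  b_69 = 185;  b_70 = 55;  b_71 = 4;  b_72 = 23;  b_73 = 27
  b_74 = 126;  b_75 = 165;  b_76 = 107;  b_77 = 20;  b_78 = 43;  b_79 = 191
  b_80 = 198;  b_81 = 161;  b_82 = 143;  b_83 = 100;  b_84 = 47;  b_85 = 147
  b_86 = 238;  b_87 = 109;  b_88 = 227;  b_89 = 244;  b_90 = 99;  b_91 = 215
  b_92 = 118;  b_93 = 201;  b_94 = 167;  b_95 = 196;  b_96 = 7;  b_97 = 203
  b_98 = 222;  b_99 = 117;  b_100 = 27;  b_101 = 212;  b_102 = 91;  b_103 = 175
  b_104 = 166;  b_105 = 49;  b_106 = 127;  b_107 = 36;  b_108 = 159;  b_109 = 195
  b_110 = 78;  b_111 = 189;  b_112 = 19;  b_113 = 180;  b_114 = 19;  b_115 = 71
  b_116 = 86;  b_117 = 217;  b_118 = 23;  b_119 = 132;  b_120 = 247;  b_121 = 123
  b_122 = 62;  b_123 = 69;  b_124 = 203;  b_125 = 148;  b_126 = 139;  b_127 = 159
  b_128 = 134;  b_129 = 193;  b_130 = 111;  b_131 = 228;  b_132 = 15;  b_133 = 243
  b_134 = 174;  b_135 = 13;  b_136 = 67;  b_137 = 116;  b_138 = 195;  b_139 = 183
  b_140 = 54;  b_141 = 233;  b_142 = 135;  b_143 = 68;  b_144 = 231;  b_145 = 43
  b_146 = 158;  b_147 = 21;  b_148 = 123;  b_149 = 84;  b_150 = 187;  b_151 = 143
  b_152 = 102;  b_153 = 81;  b_154 = 95;  b_155 = 164;  b_156 = 127;  b_157 = 35
  b_158 = 14;  b_159 = 93;  b_160 = 115;  b_161 = 52;  b_162 = 115;  b_163 = 39
  b_164 = 22;  b_165 = 249;  b_166 = 247;  b_167 = 4;  b_168 = 215;  b_169 = 219
  b_170 = 254;  b_171 = 229;  b_172 = 43;  b_173 = 20;  b_174 = 235;  b_175 = 127
  b_176 = 70;  b_177 = 225;  b_178 = 79;  b_179 = 100;  b_180 = 239;  b_181 = 83
  b_182 = 110;  b_183 = 173;  b_184 = 163;  b_185 = 244;  b_186 = 35;  b_187 = 151
  b_188 = 246;  b_189 = 9;  b_190 = 103;  b_191 = 196;  b_192 = 199;  b_193 = 139
  b_194 = 94;  b_195 = 181;  b_196 = 219;  b_197 = 212;  b_198 = 27;  b_199 = 111
  b_200 = 38;  b_201 = 113;  b_202 = 63;  b_203 = 36;  b_204 = 95;  b_205 = 131
  b_206 = 206;  b_207 = 253;  b_208 = 211;  b_209 = 180;  b_210 = 211;  b_211 = 7
  b_212 = 214;  b_213 = 25;  b_214 = 215;  b_215 = 132;  b_216 = 183;  b_217 = 59
  b_218 = 190;  b_219 = 133;  b_220 = 139;  b_221 = 148;  b_222 = 75;  b_223 = 95
  b_224 = 6;  b_225 = 1;  b_226 = 47;  b_227 = 228;  b_228 = 207;  b_229 = 179
  b_230 = 46;  b_231 = 77;  b_232 = 3;  b_233 = 116;  b_234 = 131;  b_235 = 119
  b_236 = 182;  b_237 = 41;  b_238 = 71;  b_239 = 68;  b_240 = 167;  b_241 = 235
  b_242 = 30;  b_243 = 85;  b_244 = 59;  b_245 = 84;  b_246 = 123;  b_247 = 79
  b_248 = 230;  b_249 = 145;  b_250 = 31;  b_251 = 164;  b_252 = 63;  b_253 = 227
  b_254 = 142;  b_255 = 157;  b_256 = 51;  b_257 = 52;  b_258 = 51;  b_259 = 231
  b_260 = 150;  b_261 = 57;  b_262 = 183;  b_263 = 4;  b_264 = 151;  b_265 = 155
  b_266 = 126;  b_267 = 37;  b_268 = 235;  b_269 = 20;  b_270 = 171;  b_271 = 63
  b_272 = 198;  b_273 = 33;  b_274 = 15;  b_275 = 100;  b_276 = 175;  b_277 = 19
  b_278 = 238;  b_279 = 237;  b_280 = 99;  b_281 = 244;  b_282 = 227;  b_283 = 87
  b_284 = 118;  b_285 = 73;  b_286 = 39;  b_287 = 196;  b_288 = 135;  b_289 = 75
  b_290 = 222;  b_291 = 245;  b_292 = 155;  b_293 = 212;  b_294 = 219;  b_295 = 47
  b_296 = 166;  b_297 = 177;  b_298 = 255;  b_299 = 36;  b_300 = 31;  b_301 = 67
  b_302 = 78;  b_303 = 61;  b_304 = 147;  b_305 = 180;  b_306 = 147;  b_307 = 199
  b_308 = 86
b_309 = 145·86 + 69·199 = 89
b_310 = 145·89 + 69·86 = 151

151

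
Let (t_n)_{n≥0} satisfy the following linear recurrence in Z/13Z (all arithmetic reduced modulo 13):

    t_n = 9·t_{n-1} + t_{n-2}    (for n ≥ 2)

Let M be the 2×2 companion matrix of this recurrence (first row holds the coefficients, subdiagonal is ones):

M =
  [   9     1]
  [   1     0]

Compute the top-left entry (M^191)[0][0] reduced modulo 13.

7

(M^191)[0][0] is the top entry after applying M 191 times to the unit state (1, 0). Equivalently it is h_{192} for the auxiliary sequence (h_n) obeying the same recurrence with h_1 = 1 and h_i = 0 for 0 ≤ i < 1:
h_2 = 9·1 + 1·0 = 9
h_3 = 9·9 + 1·1 = 4
h_4 = 9·4 + 1·9 = 6
h_5 = 9·6 + 1·4 = 6
h_6 = 9·6 + 1·6 = 8
h_7 = 9·8 + 1·6 = 0
h_8 = 9·0 + 1·8 = 8
h_9 = 9·8 + 1·0 = 7
h_10 = 9·7 + 1·8 = 6
h_11 = 9·6 + 1·7 = 9
h_12 = 9·9 + 1·6 = 9
h_13 = 9·9 + 1·9 = 12
h_14 = 9·12 + 1·9 = 0
h_15 = 9·0 + 1·12 = 12
h_16 = 9·12 + 1·0 = 4
h_17 = 9·4 + 1·12 = 9
h_18 = 9·9 + 1·4 = 7
h_19 = 9·7 + 1·9 = 7
h_20 = 9·7 + 1·7 = 5
h_21 = 9·5 + 1·7 = 0
h_22 = 9·0 + 1·5 = 5
h_23 = 9·5 + 1·0 = 6
h_24 = 9·6 + 1·5 = 7
h_25 = 9·7 + 1·6 = 4
h_26 = 9·4 + 1·7 = 4
h_27 = 9·4 + 1·4 = 1
h_28 = 9·1 + 1·4 = 0
h_29 = 9·0 + 1·1 = 1
(h_28, h_29) = (0, 1) = (h_0, h_1), so the sequence has period 28.
192 ≡ 24 (mod 28), hence h_192 = h_24 = 7.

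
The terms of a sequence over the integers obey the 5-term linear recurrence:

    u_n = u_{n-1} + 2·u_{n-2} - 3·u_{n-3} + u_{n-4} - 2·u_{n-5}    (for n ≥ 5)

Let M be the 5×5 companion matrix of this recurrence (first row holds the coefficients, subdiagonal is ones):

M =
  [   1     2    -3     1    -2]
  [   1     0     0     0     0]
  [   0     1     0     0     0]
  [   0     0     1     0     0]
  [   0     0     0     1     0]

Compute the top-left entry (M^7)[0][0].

-15

(M^7)[0][0] is the top entry after applying M 7 times to the unit state (1, 0, 0, 0, 0). Equivalently it is h_{11} for the auxiliary sequence (h_n) obeying the same recurrence with h_4 = 1 and h_i = 0 for 0 ≤ i < 4:
h_5 = 1·1 + 2·0 + -3·0 + 1·0 + -2·0 = 1
h_6 = 1·1 + 2·1 + -3·0 + 1·0 + -2·0 = 3
h_7 = 1·3 + 2·1 + -3·1 + 1·0 + -2·0 = 2
h_8 = 1·2 + 2·3 + -3·1 + 1·1 + -2·0 = 6
h_9 = 1·6 + 2·2 + -3·3 + 1·1 + -2·1 = 0
h_10 = 1·0 + 2·6 + -3·2 + 1·3 + -2·1 = 7
h_11 = 1·7 + 2·0 + -3·6 + 1·2 + -2·3 = -15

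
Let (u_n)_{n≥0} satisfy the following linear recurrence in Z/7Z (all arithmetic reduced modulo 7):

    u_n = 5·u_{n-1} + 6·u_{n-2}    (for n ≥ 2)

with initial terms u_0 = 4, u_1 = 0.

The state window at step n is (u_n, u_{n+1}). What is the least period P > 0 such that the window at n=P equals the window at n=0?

n=0: window = (4, 0)
n=1: window = (0, 3)
n=2: window = (3, 1)
n=3: window = (1, 2)
n=4: window = (2, 2)
n=5: window = (2, 1)
n=6: window = (1, 3)
n=7: window = (3, 0)
n=8: window = (0, 4)
n=9: window = (4, 6)
n=10: window = (6, 5)
n=11: window = (5, 5)
n=12: window = (5, 6)
n=13: window = (6, 4)
n=14: window = (4, 0)
window at n=14 equals window at n=0 → period = 14

14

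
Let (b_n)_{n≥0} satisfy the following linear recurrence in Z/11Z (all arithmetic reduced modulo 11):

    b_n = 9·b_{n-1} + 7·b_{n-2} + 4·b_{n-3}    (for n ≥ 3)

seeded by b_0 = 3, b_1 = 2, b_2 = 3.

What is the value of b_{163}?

b_3 = 9·3 + 7·2 + 4·3 = 9
b_4 = 9·9 + 7·3 + 4·2 = 0
b_5 = 9·0 + 7·9 + 4·3 = 9
b_6 = 9·9 + 7·0 + 4·9 = 7
b_7 = 9·7 + 7·9 + 4·0 = 5
b_8 = 9·5 + 7·7 + 4·9 = 9
b_9 = 9·9 + 7·5 + 4·7 = 1
b_10 = 9·1 + 7·9 + 4·5 = 4
b_11 = 9·4 + 7·1 + 4·9 = 2
b_12 = 9·2 + 7·4 + 4·1 = 6
b_13 = 9·6 + 7·2 + 4·4 = 7
b_14 = 9·7 + 7·6 + 4·2 = 3
b_15 = 9·3 + 7·7 + 4·6 = 1
b_16 = 9·1 + 7·3 + 4·7 = 3
b_17 = 9·3 + 7·1 + 4·3 = 2
b_18 = 9·2 + 7·3 + 4·1 = 10
b_19 = 9·10 + 7·2 + 4·3 = 6
b_20 = 9·6 + 7·10 + 4·2 = 0
b_21 = 9·0 + 7·6 + 4·10 = 5
b_22 = 9·5 + 7·0 + 4·6 = 3
b_23 = 9·3 + 7·5 + 4·0 = 7
b_24 = 9·7 + 7·3 + 4·5 = 5
b_25 = 9·5 + 7·7 + 4·3 = 7
b_26 = 9·7 + 7·5 + 4·7 = 5
b_27 = 9·5 + 7·7 + 4·5 = 4
b_28 = 9·4 + 7·5 + 4·7 = 0
b_29 = 9·0 + 7·4 + 4·5 = 4
b_30 = 9·4 + 7·0 + 4·4 = 8
b_31 = 9·8 + 7·4 + 4·0 = 1
b_32 = 9·1 + 7·8 + 4·4 = 4
b_33 = 9·4 + 7·1 + 4·8 = 9
b_34 = 9·9 + 7·4 + 4·1 = 3
b_35 = 9·3 + 7·9 + 4·4 = 7
b_36 = 9·7 + 7·3 + 4·9 = 10
b_37 = 9·10 + 7·7 + 4·3 = 8
b_38 = 9·8 + 7·10 + 4·7 = 5
b_39 = 9·5 + 7·8 + 4·10 = 9
b_40 = 9·9 + 7·5 + 4·8 = 5
b_41 = 9·5 + 7·9 + 4·5 = 7
b_42 = 9·7 + 7·5 + 4·9 = 2
b_43 = 9·2 + 7·7 + 4·5 = 10
b_44 = 9·10 + 7·2 + 4·7 = 0
b_45 = 9·0 + 7·10 + 4·2 = 1
b_46 = 9·1 + 7·0 + 4·10 = 5
b_47 = 9·5 + 7·1 + 4·0 = 8
b_48 = 9·8 + 7·5 + 4·1 = 1
b_49 = 9·1 + 7·8 + 4·5 = 8
b_50 = 9·8 + 7·1 + 4·8 = 1
b_51 = 9·1 + 7·8 + 4·1 = 3
b_52 = 9·3 + 7·1 + 4·8 = 0
b_53 = 9·0 + 7·3 + 4·1 = 3
b_54 = 9·3 + 7·0 + 4·3 = 6
b_55 = 9·6 + 7·3 + 4·0 = 9
b_56 = 9·9 + 7·6 + 4·3 = 3
b_57 = 9·3 + 7·9 + 4·6 = 4
b_58 = 9·4 + 7·3 + 4·9 = 5
b_59 = 9·5 + 7·4 + 4·3 = 8
b_60 = 9·8 + 7·5 + 4·4 = 2
b_61 = 9·2 + 7·8 + 4·5 = 6
b_62 = 9·6 + 7·2 + 4·8 = 1
b_63 = 9·1 + 7·6 + 4·2 = 4
b_64 = 9·4 + 7·1 + 4·6 = 1
b_65 = 9·1 + 7·4 + 4·1 = 8
b_66 = 9·8 + 7·1 + 4·4 = 7
b_67 = 9·7 + 7·8 + 4·1 = 2
b_68 = 9·2 + 7·7 + 4·8 = 0
b_69 = 9·0 + 7·2 + 4·7 = 9
b_70 = 9·9 + 7·0 + 4·2 = 1
b_71 = 9·1 + 7·9 + 4·0 = 6
b_72 = 9·6 + 7·1 + 4·9 = 9
b_73 = 9·9 + 7·6 + 4·1 = 6
b_74 = 9·6 + 7·9 + 4·6 = 9
b_75 = 9·9 + 7·6 + 4·9 = 5
b_76 = 9·5 + 7·9 + 4·6 = 0
b_77 = 9·0 + 7·5 + 4·9 = 5
b_78 = 9·5 + 7·0 + 4·5 = 10
b_79 = 9·10 + 7·5 + 4·0 = 4
b_80 = 9·4 + 7·10 + 4·5 = 5
b_81 = 9·5 + 7·4 + 4·10 = 3
b_82 = 9·3 + 7·5 + 4·4 = 1
b_83 = 9·1 + 7·3 + 4·5 = 6
b_84 = 9·6 + 7·1 + 4·3 = 7
b_85 = 9·7 + 7·6 + 4·1 = 10
b_86 = 9·10 + 7·7 + 4·6 = 9
b_87 = 9·9 + 7·10 + 4·7 = 3
b_88 = 9·3 + 7·9 + 4·10 = 9
b_89 = 9·9 + 7·3 + 4·9 = 6
b_90 = 9·6 + 7·9 + 4·3 = 8
b_91 = 9·8 + 7·6 + 4·9 = 7
b_92 = 9·7 + 7·8 + 4·6 = 0
b_93 = 9·0 + 7·7 + 4·8 = 4
b_94 = 9·4 + 7·0 + 4·7 = 9
b_95 = 9·9 + 7·4 + 4·0 = 10
b_96 = 9·10 + 7·9 + 4·4 = 4
b_97 = 9·4 + 7·10 + 4·9 = 10
b_98 = 9·10 + 7·4 + 4·10 = 4
b_99 = 9·4 + 7·10 + 4·4 = 1
b_100 = 9·1 + 7·4 + 4·10 = 0
b_101 = 9·0 + 7·1 + 4·4 = 1
b_102 = 9·1 + 7·0 + 4·1 = 2
b_103 = 9·2 + 7·1 + 4·0 = 3
b_104 = 9·3 + 7·2 + 4·1 = 1
b_105 = 9·1 + 7·3 + 4·2 = 5
b_106 = 9·5 + 7·1 + 4·3 = 9
b_107 = 9·9 + 7·5 + 4·1 = 10
b_108 = 9·10 + 7·9 + 4·5 = 8
b_109 = 9·8 + 7·10 + 4·9 = 2
b_110 = 9·2 + 7·8 + 4·10 = 4
b_111 = 9·4 + 7·2 + 4·8 = 5
b_112 = 9·5 + 7·4 + 4·2 = 4
b_113 = 9·4 + 7·5 + 4·4 = 10
b_114 = 9·10 + 7·4 + 4·5 = 6
b_115 = 9·6 + 7·10 + 4·4 = 8
b_116 = 9·8 + 7·6 + 4·10 = 0
b_117 = 9·0 + 7·8 + 4·6 = 3
b_118 = 9·3 + 7·0 + 4·8 = 4
b_119 = 9·4 + 7·3 + 4·0 = 2
b_120 = 9·2 + 7·4 + 4·3 = 3
b_121 = 9·3 + 7·2 + 4·4 = 2
b_122 = 9·2 + 7·3 + 4·2 = 3
b_123 = 9·3 + 7·2 + 4·3 = 9
b_124 = 9·9 + 7·3 + 4·2 = 0
b_125 = 9·0 + 7·9 + 4·3 = 9
b_126 = 9·9 + 7·0 + 4·9 = 7
b_127 = 9·7 + 7·9 + 4·0 = 5
b_128 = 9·5 + 7·7 + 4·9 = 9
b_129 = 9·9 + 7·5 + 4·7 = 1
b_130 = 9·1 + 7·9 + 4·5 = 4
b_131 = 9·4 + 7·1 + 4·9 = 2
b_132 = 9·2 + 7·4 + 4·1 = 6
b_133 = 9·6 + 7·2 + 4·4 = 7
b_134 = 9·7 + 7·6 + 4·2 = 3
b_135 = 9·3 + 7·7 + 4·6 = 1
b_136 = 9·1 + 7·3 + 4·7 = 3
b_137 = 9·3 + 7·1 + 4·3 = 2
b_138 = 9·2 + 7·3 + 4·1 = 10
b_139 = 9·10 + 7·2 + 4·3 = 6
b_140 = 9·6 + 7·10 + 4·2 = 0
b_141 = 9·0 + 7·6 + 4·10 = 5
b_142 = 9·5 + 7·0 + 4·6 = 3
b_143 = 9·3 + 7·5 + 4·0 = 7
b_144 = 9·7 + 7·3 + 4·5 = 5
b_145 = 9·5 + 7·7 + 4·3 = 7
b_146 = 9·7 + 7·5 + 4·7 = 5
b_147 = 9·5 + 7·7 + 4·5 = 4
b_148 = 9·4 + 7·5 + 4·7 = 0
b_149 = 9·0 + 7·4 + 4·5 = 4
b_150 = 9·4 + 7·0 + 4·4 = 8
b_151 = 9·8 + 7·4 + 4·0 = 1
b_152 = 9·1 + 7·8 + 4·4 = 4
b_153 = 9·4 + 7·1 + 4·8 = 9
b_154 = 9·9 + 7·4 + 4·1 = 3
b_155 = 9·3 + 7·9 + 4·4 = 7
b_156 = 9·7 + 7·3 + 4·9 = 10
b_157 = 9·10 + 7·7 + 4·3 = 8
b_158 = 9·8 + 7·10 + 4·7 = 5
b_159 = 9·5 + 7·8 + 4·10 = 9
b_160 = 9·9 + 7·5 + 4·8 = 5
b_161 = 9·5 + 7·9 + 4·5 = 7
b_162 = 9·7 + 7·5 + 4·9 = 2
b_163 = 9·2 + 7·7 + 4·5 = 10

10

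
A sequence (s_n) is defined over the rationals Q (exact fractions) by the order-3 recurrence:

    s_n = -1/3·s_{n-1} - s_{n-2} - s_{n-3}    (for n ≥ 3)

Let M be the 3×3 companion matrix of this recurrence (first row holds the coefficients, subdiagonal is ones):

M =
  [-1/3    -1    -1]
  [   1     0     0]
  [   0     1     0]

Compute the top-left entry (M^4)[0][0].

109/81

(M^4)[0][0] is the top entry after applying M 4 times to the unit state (1, 0, 0). Equivalently it is h_{6} for the auxiliary sequence (h_n) obeying the same recurrence with h_2 = 1 and h_i = 0 for 0 ≤ i < 2:
h_3 = -1/3·1 + -1·0 + -1·0 = -1/3
h_4 = -1/3·-1/3 + -1·1 + -1·0 = -8/9
h_5 = -1/3·-8/9 + -1·-1/3 + -1·1 = -10/27
h_6 = -1/3·-10/27 + -1·-8/9 + -1·-1/3 = 109/81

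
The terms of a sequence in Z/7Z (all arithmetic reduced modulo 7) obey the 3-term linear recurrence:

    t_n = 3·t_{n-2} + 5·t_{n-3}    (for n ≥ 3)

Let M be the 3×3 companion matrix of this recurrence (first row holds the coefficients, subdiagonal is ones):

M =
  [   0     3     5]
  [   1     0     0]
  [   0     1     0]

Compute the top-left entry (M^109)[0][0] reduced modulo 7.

1

(M^109)[0][0] is the top entry after applying M 109 times to the unit state (1, 0, 0). Equivalently it is h_{111} for the auxiliary sequence (h_n) obeying the same recurrence with h_2 = 1 and h_i = 0 for 0 ≤ i < 2:
h_3 = 0·1 + 3·0 + 5·0 = 0
h_4 = 0·0 + 3·1 + 5·0 = 3
h_5 = 0·3 + 3·0 + 5·1 = 5
h_6 = 0·5 + 3·3 + 5·0 = 2
h_7 = 0·2 + 3·5 + 5·3 = 2
h_8 = 0·2 + 3·2 + 5·5 = 3
h_9 = 0·3 + 3·2 + 5·2 = 2
h_10 = 0·2 + 3·3 + 5·2 = 5
h_11 = 0·5 + 3·2 + 5·3 = 0
h_12 = 0·0 + 3·5 + 5·2 = 4
h_13 = 0·4 + 3·0 + 5·5 = 4
h_14 = 0·4 + 3·4 + 5·0 = 5
h_15 = 0·5 + 3·4 + 5·4 = 4
h_16 = 0·4 + 3·5 + 5·4 = 0
h_17 = 0·0 + 3·4 + 5·5 = 2
h_18 = 0·2 + 3·0 + 5·4 = 6
h_19 = 0·6 + 3·2 + 5·0 = 6
h_20 = 0·6 + 3·6 + 5·2 = 0
h_21 = 0·0 + 3·6 + 5·6 = 6
h_22 = 0·6 + 3·0 + 5·6 = 2
h_23 = 0·2 + 3·6 + 5·0 = 4
h_24 = 0·4 + 3·2 + 5·6 = 1
h_25 = 0·1 + 3·4 + 5·2 = 1
h_26 = 0·1 + 3·1 + 5·4 = 2
h_27 = 0·2 + 3·1 + 5·1 = 1
h_28 = 0·1 + 3·2 + 5·1 = 4
h_29 = 0·4 + 3·1 + 5·2 = 6
h_30 = 0·6 + 3·4 + 5·1 = 3
h_31 = 0·3 + 3·6 + 5·4 = 3
h_32 = 0·3 + 3·3 + 5·6 = 4
h_33 = 0·4 + 3·3 + 5·3 = 3
h_34 = 0·3 + 3·4 + 5·3 = 6
h_35 = 0·6 + 3·3 + 5·4 = 1
h_36 = 0·1 + 3·6 + 5·3 = 5
h_37 = 0·5 + 3·1 + 5·6 = 5
h_38 = 0·5 + 3·5 + 5·1 = 6
h_39 = 0·6 + 3·5 + 5·5 = 5
h_40 = 0·5 + 3·6 + 5·5 = 1
h_41 = 0·1 + 3·5 + 5·6 = 3
h_42 = 0·3 + 3·1 + 5·5 = 0
h_43 = 0·0 + 3·3 + 5·1 = 0
h_44 = 0·0 + 3·0 + 5·3 = 1
(h_42, h_43, h_44) = (0, 0, 1) = (h_0, h_1, h_2), so the sequence has period 42.
111 ≡ 27 (mod 42), hence h_111 = h_27 = 1.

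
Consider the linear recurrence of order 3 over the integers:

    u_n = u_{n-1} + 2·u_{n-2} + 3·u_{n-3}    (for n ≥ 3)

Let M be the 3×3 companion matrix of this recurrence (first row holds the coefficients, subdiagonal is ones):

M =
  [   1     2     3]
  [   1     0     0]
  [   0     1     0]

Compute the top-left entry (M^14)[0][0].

100425

(M^14)[0][0] is the top entry after applying M 14 times to the unit state (1, 0, 0). Equivalently it is h_{16} for the auxiliary sequence (h_n) obeying the same recurrence with h_2 = 1 and h_i = 0 for 0 ≤ i < 2:
h_3 = 1·1 + 2·0 + 3·0 = 1
h_4 = 1·1 + 2·1 + 3·0 = 3
h_5 = 1·3 + 2·1 + 3·1 = 8
h_6 = 1·8 + 2·3 + 3·1 = 17
h_7 = 1·17 + 2·8 + 3·3 = 42
h_8 = 1·42 + 2·17 + 3·8 = 100
h_9 = 1·100 + 2·42 + 3·17 = 235
h_10 = 1·235 + 2·100 + 3·42 = 561
h_11 = 1·561 + 2·235 + 3·100 = 1331
h_12 = 1·1331 + 2·561 + 3·235 = 3158
h_13 = 1·3158 + 2·1331 + 3·561 = 7503
h_14 = 1·7503 + 2·3158 + 3·1331 = 17812
h_15 = 1·17812 + 2·7503 + 3·3158 = 42292
h_16 = 1·42292 + 2·17812 + 3·7503 = 100425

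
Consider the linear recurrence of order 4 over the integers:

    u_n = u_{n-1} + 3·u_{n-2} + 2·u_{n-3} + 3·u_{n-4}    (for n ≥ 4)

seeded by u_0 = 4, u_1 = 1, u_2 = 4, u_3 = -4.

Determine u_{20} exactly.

u_4 = 1·-4 + 3·4 + 2·1 + 3·4 = 22
u_5 = 1·22 + 3·-4 + 2·4 + 3·1 = 21
u_6 = 1·21 + 3·22 + 2·-4 + 3·4 = 91
u_7 = 1·91 + 3·21 + 2·22 + 3·-4 = 186
u_8 = 1·186 + 3·91 + 2·21 + 3·22 = 567
u_9 = 1·567 + 3·186 + 2·91 + 3·21 = 1370
u_10 = 1·1370 + 3·567 + 2·186 + 3·91 = 3716
u_11 = 1·3716 + 3·1370 + 2·567 + 3·186 = 9518
u_12 = 1·9518 + 3·3716 + 2·1370 + 3·567 = 25107
u_13 = 1·25107 + 3·9518 + 2·3716 + 3·1370 = 65203
u_14 = 1·65203 + 3·25107 + 2·9518 + 3·3716 = 170708
u_15 = 1·170708 + 3·65203 + 2·25107 + 3·9518 = 445085
u_16 = 1·445085 + 3·170708 + 2·65203 + 3·25107 = 1162936
u_17 = 1·1162936 + 3·445085 + 2·170708 + 3·65203 = 3035216
u_18 = 1·3035216 + 3·1162936 + 2·445085 + 3·170708 = 7926318
u_19 = 1·7926318 + 3·3035216 + 2·1162936 + 3·445085 = 20693093
u_20 = 1·20693093 + 3·7926318 + 2·3035216 + 3·1162936 = 54031287

54031287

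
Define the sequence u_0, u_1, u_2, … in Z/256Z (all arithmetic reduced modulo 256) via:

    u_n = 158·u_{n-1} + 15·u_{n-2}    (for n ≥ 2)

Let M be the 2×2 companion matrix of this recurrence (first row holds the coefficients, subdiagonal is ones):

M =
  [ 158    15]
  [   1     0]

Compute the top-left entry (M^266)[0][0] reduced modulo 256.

219

(M^266)[0][0] is the top entry after applying M 266 times to the unit state (1, 0). Equivalently it is h_{267} for the auxiliary sequence (h_n) obeying the same recurrence with h_1 = 1 and h_i = 0 for 0 ≤ i < 1:
h_2 = 158·1 + 15·0 = 158
h_3 = 158·158 + 15·1 = 147
h_4 = 158·147 + 15·158 = 252
h_5 = 158·252 + 15·147 = 37
h_6 = 158·37 + 15·252 = 154
h_7 = 158·154 + 15·37 = 55
Continuing the recurrence:
  h_8 = 248;  h_9 = 73;  h_10 = 150;  h_11 = 219;  h_12 = 244;  h_13 = 109
  h_14 = 146;  h_15 = 127;  h_16 = 240;  h_17 = 145;  h_18 = 142;  h_19 = 35
  h_20 = 236;  h_21 = 181;  h_22 = 138;  h_23 = 199;  h_24 = 232;  h_25 = 217
  h_26 = 134;  h_27 = 107;  h_28 = 228;  h_29 = 253;  h_30 = 130;  h_31 = 15
  h_32 = 224;  h_33 = 33;  h_34 = 126;  h_35 = 179;  h_36 = 220;  h_37 = 69
  h_38 = 122;  h_39 = 87;  h_40 = 216;  h_41 = 105;  h_42 = 118;  h_43 = 251
  h_44 = 212;  h_45 = 141;  h_46 = 114;  h_47 = 159;  h_48 = 208;  h_49 = 177
  h_50 = 110;  h_51 = 67;  h_52 = 204;  h_53 = 213;  h_54 = 106;  h_55 = 231
  h_56 = 200;  h_57 = 249;  h_58 = 102;  h_59 = 139;  h_60 = 196;  h_61 = 29
  h_62 = 98;  h_63 = 47;  h_64 = 192;  h_65 = 65;  h_66 = 94;  h_67 = 211
  h_68 = 188;  h_69 = 101;  h_70 = 90;  h_71 = 119;  h_72 = 184;  h_73 = 137
  h_74 = 86;  h_75 = 27;  h_76 = 180;  h_77 = 173;  h_78 = 82;  h_79 = 191
  h_80 = 176;  h_81 = 209;  h_82 = 78;  h_83 = 99;  h_84 = 172;  h_85 = 245
  h_86 = 74;  h_87 = 7;  h_88 = 168;  h_89 = 25;  h_90 = 70;  h_91 = 171
  h_92 = 164;  h_93 = 61;  h_94 = 66;  h_95 = 79;  h_96 = 160;  h_97 = 97
  h_98 = 62;  h_99 = 243;  h_100 = 156;  h_101 = 133;  h_102 = 58;  h_103 = 151
  h_104 = 152;  h_105 = 169;  h_106 = 54;  h_107 = 59;  h_108 = 148;  h_109 = 205
  h_110 = 50;  h_111 = 223;  h_112 = 144;  h_113 = 241;  h_114 = 46;  h_115 = 131
  h_116 = 140;  h_117 = 21;  h_118 = 42;  h_119 = 39;  h_120 = 136;  h_121 = 57
  h_122 = 38;  h_123 = 203;  h_124 = 132;  h_125 = 93;  h_126 = 34;  h_127 = 111
  h_128 = 128;  h_129 = 129;  h_130 = 30;  h_131 = 19;  h_132 = 124;  h_133 = 165
  h_134 = 26;  h_135 = 183;  h_136 = 120;  h_137 = 201;  h_138 = 22;  h_139 = 91
  h_140 = 116;  h_141 = 237;  h_142 = 18;  h_143 = 255;  h_144 = 112;  h_145 = 17
  h_146 = 14;  h_147 = 163;  h_148 = 108;  h_149 = 53;  h_150 = 10;  h_151 = 71
  h_152 = 104;  h_153 = 89;  h_154 = 6;  h_155 = 235;  h_156 = 100;  h_157 = 125
  h_158 = 2;  h_159 = 143;  h_160 = 96;  h_161 = 161;  h_162 = 254;  h_163 = 51
  h_164 = 92;  h_165 = 197;  h_166 = 250;  h_167 = 215;  h_168 = 88;  h_169 = 233
  h_170 = 246;  h_171 = 123;  h_172 = 84;  h_173 = 13;  h_174 = 242;  h_175 = 31
  h_176 = 80;  h_177 = 49;  h_178 = 238;  h_179 = 195;  h_180 = 76;  h_181 = 85
  h_182 = 234;  h_183 = 103;  h_184 = 72;  h_185 = 121;  h_186 = 230;  h_187 = 11
  h_188 = 68;  h_189 = 157;  h_190 = 226;  h_191 = 175;  h_192 = 64;  h_193 = 193
  h_194 = 222;  h_195 = 83;  h_196 = 60;  h_197 = 229;  h_198 = 218;  h_199 = 247
  h_200 = 56;  h_201 = 9;  h_202 = 214;  h_203 = 155;  h_204 = 52;  h_205 = 45
  h_206 = 210;  h_207 = 63;  h_208 = 48;  h_209 = 81;  h_210 = 206;  h_211 = 227
  h_212 = 44;  h_213 = 117;  h_214 = 202;  h_215 = 135;  h_216 = 40;  h_217 = 153
  h_218 = 198;  h_219 = 43;  h_220 = 36;  h_221 = 189;  h_222 = 194;  h_223 = 207
  h_224 = 32;  h_225 = 225;  h_226 = 190;  h_227 = 115;  h_228 = 28;  h_229 = 5
  h_230 = 186;  h_231 = 23;  h_232 = 24;  h_233 = 41;  h_234 = 182;  h_235 = 187
  h_236 = 20;  h_237 = 77;  h_238 = 178;  h_239 = 95;  h_240 = 16;  h_241 = 113
  h_242 = 174;  h_243 = 3;  h_244 = 12;  h_245 = 149;  h_246 = 170;  h_247 = 167
  h_248 = 8;  h_249 = 185;  h_250 = 166;  h_251 = 75;  h_252 = 4;  h_253 = 221
  h_254 = 162;  h_255 = 239;  h_256 = 0;  h_257 = 1;  h_258 = 158;  h_259 = 147
  h_260 = 252;  h_261 = 37;  h_262 = 154;  h_263 = 55;  h_264 = 248;  h_265 = 73
h_266 = 158·73 + 15·248 = 150
h_267 = 158·150 + 15·73 = 219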